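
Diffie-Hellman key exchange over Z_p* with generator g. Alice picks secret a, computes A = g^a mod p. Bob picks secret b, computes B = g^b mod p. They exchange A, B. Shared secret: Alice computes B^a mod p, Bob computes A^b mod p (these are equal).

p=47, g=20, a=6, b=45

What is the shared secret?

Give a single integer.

A = 20^6 mod 47  (bits of 6 = 110)
  bit 0 = 1: r = r^2 * 20 mod 47 = 1^2 * 20 = 1*20 = 20
  bit 1 = 1: r = r^2 * 20 mod 47 = 20^2 * 20 = 24*20 = 10
  bit 2 = 0: r = r^2 mod 47 = 10^2 = 6
  -> A = 6
B = 20^45 mod 47  (bits of 45 = 101101)
  bit 0 = 1: r = r^2 * 20 mod 47 = 1^2 * 20 = 1*20 = 20
  bit 1 = 0: r = r^2 mod 47 = 20^2 = 24
  bit 2 = 1: r = r^2 * 20 mod 47 = 24^2 * 20 = 12*20 = 5
  bit 3 = 1: r = r^2 * 20 mod 47 = 5^2 * 20 = 25*20 = 30
  bit 4 = 0: r = r^2 mod 47 = 30^2 = 7
  bit 5 = 1: r = r^2 * 20 mod 47 = 7^2 * 20 = 2*20 = 40
  -> B = 40
s = B^a = 40^6 mod 47  (bits of 6 = 110)
  bit 0 = 1: r = r^2 * 40 mod 47 = 1^2 * 40 = 1*40 = 40
  bit 1 = 1: r = r^2 * 40 mod 47 = 40^2 * 40 = 2*40 = 33
  bit 2 = 0: r = r^2 mod 47 = 33^2 = 8
  -> s = B^a = 8

Answer: 8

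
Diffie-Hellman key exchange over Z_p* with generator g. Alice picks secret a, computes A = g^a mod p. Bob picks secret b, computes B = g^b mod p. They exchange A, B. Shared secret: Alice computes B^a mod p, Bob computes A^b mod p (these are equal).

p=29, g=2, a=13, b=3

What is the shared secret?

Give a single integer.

A = 2^13 mod 29  (bits of 13 = 1101)
  bit 0 = 1: r = r^2 * 2 mod 29 = 1^2 * 2 = 1*2 = 2
  bit 1 = 1: r = r^2 * 2 mod 29 = 2^2 * 2 = 4*2 = 8
  bit 2 = 0: r = r^2 mod 29 = 8^2 = 6
  bit 3 = 1: r = r^2 * 2 mod 29 = 6^2 * 2 = 7*2 = 14
  -> A = 14
B = 2^3 mod 29  (bits of 3 = 11)
  bit 0 = 1: r = r^2 * 2 mod 29 = 1^2 * 2 = 1*2 = 2
  bit 1 = 1: r = r^2 * 2 mod 29 = 2^2 * 2 = 4*2 = 8
  -> B = 8
s = B^a = 8^13 mod 29  (bits of 13 = 1101)
  bit 0 = 1: r = r^2 * 8 mod 29 = 1^2 * 8 = 1*8 = 8
  bit 1 = 1: r = r^2 * 8 mod 29 = 8^2 * 8 = 6*8 = 19
  bit 2 = 0: r = r^2 mod 29 = 19^2 = 13
  bit 3 = 1: r = r^2 * 8 mod 29 = 13^2 * 8 = 24*8 = 18
  -> s = B^a = 18

Answer: 18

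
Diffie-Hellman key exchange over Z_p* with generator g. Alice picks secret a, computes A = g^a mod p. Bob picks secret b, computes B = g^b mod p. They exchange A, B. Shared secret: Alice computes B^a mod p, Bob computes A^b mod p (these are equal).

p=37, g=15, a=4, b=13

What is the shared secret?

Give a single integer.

A = 15^4 mod 37  (bits of 4 = 100)
  bit 0 = 1: r = r^2 * 15 mod 37 = 1^2 * 15 = 1*15 = 15
  bit 1 = 0: r = r^2 mod 37 = 15^2 = 3
  bit 2 = 0: r = r^2 mod 37 = 3^2 = 9
  -> A = 9
B = 15^13 mod 37  (bits of 13 = 1101)
  bit 0 = 1: r = r^2 * 15 mod 37 = 1^2 * 15 = 1*15 = 15
  bit 1 = 1: r = r^2 * 15 mod 37 = 15^2 * 15 = 3*15 = 8
  bit 2 = 0: r = r^2 mod 37 = 8^2 = 27
  bit 3 = 1: r = r^2 * 15 mod 37 = 27^2 * 15 = 26*15 = 20
  -> B = 20
s = B^a = 20^4 mod 37  (bits of 4 = 100)
  bit 0 = 1: r = r^2 * 20 mod 37 = 1^2 * 20 = 1*20 = 20
  bit 1 = 0: r = r^2 mod 37 = 20^2 = 30
  bit 2 = 0: r = r^2 mod 37 = 30^2 = 12
  -> s = B^a = 12

Answer: 12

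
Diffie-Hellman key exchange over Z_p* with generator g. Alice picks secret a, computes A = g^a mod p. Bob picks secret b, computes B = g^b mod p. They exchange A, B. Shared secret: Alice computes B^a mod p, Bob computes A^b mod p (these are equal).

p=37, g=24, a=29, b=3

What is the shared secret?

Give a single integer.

Answer: 8

Derivation:
A = 24^29 mod 37  (bits of 29 = 11101)
  bit 0 = 1: r = r^2 * 24 mod 37 = 1^2 * 24 = 1*24 = 24
  bit 1 = 1: r = r^2 * 24 mod 37 = 24^2 * 24 = 21*24 = 23
  bit 2 = 1: r = r^2 * 24 mod 37 = 23^2 * 24 = 11*24 = 5
  bit 3 = 0: r = r^2 mod 37 = 5^2 = 25
  bit 4 = 1: r = r^2 * 24 mod 37 = 25^2 * 24 = 33*24 = 15
  -> A = 15
B = 24^3 mod 37  (bits of 3 = 11)
  bit 0 = 1: r = r^2 * 24 mod 37 = 1^2 * 24 = 1*24 = 24
  bit 1 = 1: r = r^2 * 24 mod 37 = 24^2 * 24 = 21*24 = 23
  -> B = 23
s = B^a = 23^29 mod 37  (bits of 29 = 11101)
  bit 0 = 1: r = r^2 * 23 mod 37 = 1^2 * 23 = 1*23 = 23
  bit 1 = 1: r = r^2 * 23 mod 37 = 23^2 * 23 = 11*23 = 31
  bit 2 = 1: r = r^2 * 23 mod 37 = 31^2 * 23 = 36*23 = 14
  bit 3 = 0: r = r^2 mod 37 = 14^2 = 11
  bit 4 = 1: r = r^2 * 23 mod 37 = 11^2 * 23 = 10*23 = 8
  -> s = B^a = 8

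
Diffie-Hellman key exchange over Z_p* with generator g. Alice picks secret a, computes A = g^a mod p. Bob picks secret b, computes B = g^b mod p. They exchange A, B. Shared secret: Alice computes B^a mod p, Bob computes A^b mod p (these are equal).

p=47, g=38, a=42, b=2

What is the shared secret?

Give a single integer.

Answer: 25

Derivation:
A = 38^42 mod 47  (bits of 42 = 101010)
  bit 0 = 1: r = r^2 * 38 mod 47 = 1^2 * 38 = 1*38 = 38
  bit 1 = 0: r = r^2 mod 47 = 38^2 = 34
  bit 2 = 1: r = r^2 * 38 mod 47 = 34^2 * 38 = 28*38 = 30
  bit 3 = 0: r = r^2 mod 47 = 30^2 = 7
  bit 4 = 1: r = r^2 * 38 mod 47 = 7^2 * 38 = 2*38 = 29
  bit 5 = 0: r = r^2 mod 47 = 29^2 = 42
  -> A = 42
B = 38^2 mod 47  (bits of 2 = 10)
  bit 0 = 1: r = r^2 * 38 mod 47 = 1^2 * 38 = 1*38 = 38
  bit 1 = 0: r = r^2 mod 47 = 38^2 = 34
  -> B = 34
s = B^a = 34^42 mod 47  (bits of 42 = 101010)
  bit 0 = 1: r = r^2 * 34 mod 47 = 1^2 * 34 = 1*34 = 34
  bit 1 = 0: r = r^2 mod 47 = 34^2 = 28
  bit 2 = 1: r = r^2 * 34 mod 47 = 28^2 * 34 = 32*34 = 7
  bit 3 = 0: r = r^2 mod 47 = 7^2 = 2
  bit 4 = 1: r = r^2 * 34 mod 47 = 2^2 * 34 = 4*34 = 42
  bit 5 = 0: r = r^2 mod 47 = 42^2 = 25
  -> s = B^a = 25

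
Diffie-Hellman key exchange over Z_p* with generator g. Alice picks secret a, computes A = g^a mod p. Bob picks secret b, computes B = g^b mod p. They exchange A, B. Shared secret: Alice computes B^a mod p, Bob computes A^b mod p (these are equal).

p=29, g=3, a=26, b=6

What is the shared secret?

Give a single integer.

A = 3^26 mod 29  (bits of 26 = 11010)
  bit 0 = 1: r = r^2 * 3 mod 29 = 1^2 * 3 = 1*3 = 3
  bit 1 = 1: r = r^2 * 3 mod 29 = 3^2 * 3 = 9*3 = 27
  bit 2 = 0: r = r^2 mod 29 = 27^2 = 4
  bit 3 = 1: r = r^2 * 3 mod 29 = 4^2 * 3 = 16*3 = 19
  bit 4 = 0: r = r^2 mod 29 = 19^2 = 13
  -> A = 13
B = 3^6 mod 29  (bits of 6 = 110)
  bit 0 = 1: r = r^2 * 3 mod 29 = 1^2 * 3 = 1*3 = 3
  bit 1 = 1: r = r^2 * 3 mod 29 = 3^2 * 3 = 9*3 = 27
  bit 2 = 0: r = r^2 mod 29 = 27^2 = 4
  -> B = 4
s = B^a = 4^26 mod 29  (bits of 26 = 11010)
  bit 0 = 1: r = r^2 * 4 mod 29 = 1^2 * 4 = 1*4 = 4
  bit 1 = 1: r = r^2 * 4 mod 29 = 4^2 * 4 = 16*4 = 6
  bit 2 = 0: r = r^2 mod 29 = 6^2 = 7
  bit 3 = 1: r = r^2 * 4 mod 29 = 7^2 * 4 = 20*4 = 22
  bit 4 = 0: r = r^2 mod 29 = 22^2 = 20
  -> s = B^a = 20

Answer: 20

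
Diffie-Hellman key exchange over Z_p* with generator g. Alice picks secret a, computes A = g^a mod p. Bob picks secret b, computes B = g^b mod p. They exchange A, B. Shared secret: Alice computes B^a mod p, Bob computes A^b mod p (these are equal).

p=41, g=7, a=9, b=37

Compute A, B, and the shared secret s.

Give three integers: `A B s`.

Answer: 13 11 12

Derivation:
A = 7^9 mod 41  (bits of 9 = 1001)
  bit 0 = 1: r = r^2 * 7 mod 41 = 1^2 * 7 = 1*7 = 7
  bit 1 = 0: r = r^2 mod 41 = 7^2 = 8
  bit 2 = 0: r = r^2 mod 41 = 8^2 = 23
  bit 3 = 1: r = r^2 * 7 mod 41 = 23^2 * 7 = 37*7 = 13
  -> A = 13
B = 7^37 mod 41  (bits of 37 = 100101)
  bit 0 = 1: r = r^2 * 7 mod 41 = 1^2 * 7 = 1*7 = 7
  bit 1 = 0: r = r^2 mod 41 = 7^2 = 8
  bit 2 = 0: r = r^2 mod 41 = 8^2 = 23
  bit 3 = 1: r = r^2 * 7 mod 41 = 23^2 * 7 = 37*7 = 13
  bit 4 = 0: r = r^2 mod 41 = 13^2 = 5
  bit 5 = 1: r = r^2 * 7 mod 41 = 5^2 * 7 = 25*7 = 11
  -> B = 11
s = B^a = 11^9 mod 41  (bits of 9 = 1001)
  bit 0 = 1: r = r^2 * 11 mod 41 = 1^2 * 11 = 1*11 = 11
  bit 1 = 0: r = r^2 mod 41 = 11^2 = 39
  bit 2 = 0: r = r^2 mod 41 = 39^2 = 4
  bit 3 = 1: r = r^2 * 11 mod 41 = 4^2 * 11 = 16*11 = 12
  -> s = B^a = 12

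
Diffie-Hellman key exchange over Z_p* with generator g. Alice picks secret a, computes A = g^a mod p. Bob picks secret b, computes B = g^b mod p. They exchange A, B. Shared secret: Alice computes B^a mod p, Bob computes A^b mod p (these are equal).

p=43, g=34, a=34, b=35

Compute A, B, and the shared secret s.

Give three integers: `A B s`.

A = 34^34 mod 43  (bits of 34 = 100010)
  bit 0 = 1: r = r^2 * 34 mod 43 = 1^2 * 34 = 1*34 = 34
  bit 1 = 0: r = r^2 mod 43 = 34^2 = 38
  bit 2 = 0: r = r^2 mod 43 = 38^2 = 25
  bit 3 = 0: r = r^2 mod 43 = 25^2 = 23
  bit 4 = 1: r = r^2 * 34 mod 43 = 23^2 * 34 = 13*34 = 12
  bit 5 = 0: r = r^2 mod 43 = 12^2 = 15
  -> A = 15
B = 34^35 mod 43  (bits of 35 = 100011)
  bit 0 = 1: r = r^2 * 34 mod 43 = 1^2 * 34 = 1*34 = 34
  bit 1 = 0: r = r^2 mod 43 = 34^2 = 38
  bit 2 = 0: r = r^2 mod 43 = 38^2 = 25
  bit 3 = 0: r = r^2 mod 43 = 25^2 = 23
  bit 4 = 1: r = r^2 * 34 mod 43 = 23^2 * 34 = 13*34 = 12
  bit 5 = 1: r = r^2 * 34 mod 43 = 12^2 * 34 = 15*34 = 37
  -> B = 37
s = B^a = 37^34 mod 43  (bits of 34 = 100010)
  bit 0 = 1: r = r^2 * 37 mod 43 = 1^2 * 37 = 1*37 = 37
  bit 1 = 0: r = r^2 mod 43 = 37^2 = 36
  bit 2 = 0: r = r^2 mod 43 = 36^2 = 6
  bit 3 = 0: r = r^2 mod 43 = 6^2 = 36
  bit 4 = 1: r = r^2 * 37 mod 43 = 36^2 * 37 = 6*37 = 7
  bit 5 = 0: r = r^2 mod 43 = 7^2 = 6
  -> s = B^a = 6

Answer: 15 37 6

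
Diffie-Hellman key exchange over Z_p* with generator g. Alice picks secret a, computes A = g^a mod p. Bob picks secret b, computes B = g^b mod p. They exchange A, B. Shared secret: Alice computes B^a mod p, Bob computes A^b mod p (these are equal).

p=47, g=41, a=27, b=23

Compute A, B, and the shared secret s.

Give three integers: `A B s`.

Answer: 20 46 46

Derivation:
A = 41^27 mod 47  (bits of 27 = 11011)
  bit 0 = 1: r = r^2 * 41 mod 47 = 1^2 * 41 = 1*41 = 41
  bit 1 = 1: r = r^2 * 41 mod 47 = 41^2 * 41 = 36*41 = 19
  bit 2 = 0: r = r^2 mod 47 = 19^2 = 32
  bit 3 = 1: r = r^2 * 41 mod 47 = 32^2 * 41 = 37*41 = 13
  bit 4 = 1: r = r^2 * 41 mod 47 = 13^2 * 41 = 28*41 = 20
  -> A = 20
B = 41^23 mod 47  (bits of 23 = 10111)
  bit 0 = 1: r = r^2 * 41 mod 47 = 1^2 * 41 = 1*41 = 41
  bit 1 = 0: r = r^2 mod 47 = 41^2 = 36
  bit 2 = 1: r = r^2 * 41 mod 47 = 36^2 * 41 = 27*41 = 26
  bit 3 = 1: r = r^2 * 41 mod 47 = 26^2 * 41 = 18*41 = 33
  bit 4 = 1: r = r^2 * 41 mod 47 = 33^2 * 41 = 8*41 = 46
  -> B = 46
s = B^a = 46^27 mod 47  (bits of 27 = 11011)
  bit 0 = 1: r = r^2 * 46 mod 47 = 1^2 * 46 = 1*46 = 46
  bit 1 = 1: r = r^2 * 46 mod 47 = 46^2 * 46 = 1*46 = 46
  bit 2 = 0: r = r^2 mod 47 = 46^2 = 1
  bit 3 = 1: r = r^2 * 46 mod 47 = 1^2 * 46 = 1*46 = 46
  bit 4 = 1: r = r^2 * 46 mod 47 = 46^2 * 46 = 1*46 = 46
  -> s = B^a = 46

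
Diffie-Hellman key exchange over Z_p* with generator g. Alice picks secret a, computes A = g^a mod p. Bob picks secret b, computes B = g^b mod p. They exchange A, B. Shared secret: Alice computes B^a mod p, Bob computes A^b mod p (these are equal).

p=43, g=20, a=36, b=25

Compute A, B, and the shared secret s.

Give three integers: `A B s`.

Answer: 11 3 21

Derivation:
A = 20^36 mod 43  (bits of 36 = 100100)
  bit 0 = 1: r = r^2 * 20 mod 43 = 1^2 * 20 = 1*20 = 20
  bit 1 = 0: r = r^2 mod 43 = 20^2 = 13
  bit 2 = 0: r = r^2 mod 43 = 13^2 = 40
  bit 3 = 1: r = r^2 * 20 mod 43 = 40^2 * 20 = 9*20 = 8
  bit 4 = 0: r = r^2 mod 43 = 8^2 = 21
  bit 5 = 0: r = r^2 mod 43 = 21^2 = 11
  -> A = 11
B = 20^25 mod 43  (bits of 25 = 11001)
  bit 0 = 1: r = r^2 * 20 mod 43 = 1^2 * 20 = 1*20 = 20
  bit 1 = 1: r = r^2 * 20 mod 43 = 20^2 * 20 = 13*20 = 2
  bit 2 = 0: r = r^2 mod 43 = 2^2 = 4
  bit 3 = 0: r = r^2 mod 43 = 4^2 = 16
  bit 4 = 1: r = r^2 * 20 mod 43 = 16^2 * 20 = 41*20 = 3
  -> B = 3
s = B^a = 3^36 mod 43  (bits of 36 = 100100)
  bit 0 = 1: r = r^2 * 3 mod 43 = 1^2 * 3 = 1*3 = 3
  bit 1 = 0: r = r^2 mod 43 = 3^2 = 9
  bit 2 = 0: r = r^2 mod 43 = 9^2 = 38
  bit 3 = 1: r = r^2 * 3 mod 43 = 38^2 * 3 = 25*3 = 32
  bit 4 = 0: r = r^2 mod 43 = 32^2 = 35
  bit 5 = 0: r = r^2 mod 43 = 35^2 = 21
  -> s = B^a = 21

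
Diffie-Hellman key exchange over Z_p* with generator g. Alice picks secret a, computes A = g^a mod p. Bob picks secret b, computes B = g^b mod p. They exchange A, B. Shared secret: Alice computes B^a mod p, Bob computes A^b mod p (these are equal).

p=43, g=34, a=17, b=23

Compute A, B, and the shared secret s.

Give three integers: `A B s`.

Answer: 12 5 28

Derivation:
A = 34^17 mod 43  (bits of 17 = 10001)
  bit 0 = 1: r = r^2 * 34 mod 43 = 1^2 * 34 = 1*34 = 34
  bit 1 = 0: r = r^2 mod 43 = 34^2 = 38
  bit 2 = 0: r = r^2 mod 43 = 38^2 = 25
  bit 3 = 0: r = r^2 mod 43 = 25^2 = 23
  bit 4 = 1: r = r^2 * 34 mod 43 = 23^2 * 34 = 13*34 = 12
  -> A = 12
B = 34^23 mod 43  (bits of 23 = 10111)
  bit 0 = 1: r = r^2 * 34 mod 43 = 1^2 * 34 = 1*34 = 34
  bit 1 = 0: r = r^2 mod 43 = 34^2 = 38
  bit 2 = 1: r = r^2 * 34 mod 43 = 38^2 * 34 = 25*34 = 33
  bit 3 = 1: r = r^2 * 34 mod 43 = 33^2 * 34 = 14*34 = 3
  bit 4 = 1: r = r^2 * 34 mod 43 = 3^2 * 34 = 9*34 = 5
  -> B = 5
s = B^a = 5^17 mod 43  (bits of 17 = 10001)
  bit 0 = 1: r = r^2 * 5 mod 43 = 1^2 * 5 = 1*5 = 5
  bit 1 = 0: r = r^2 mod 43 = 5^2 = 25
  bit 2 = 0: r = r^2 mod 43 = 25^2 = 23
  bit 3 = 0: r = r^2 mod 43 = 23^2 = 13
  bit 4 = 1: r = r^2 * 5 mod 43 = 13^2 * 5 = 40*5 = 28
  -> s = B^a = 28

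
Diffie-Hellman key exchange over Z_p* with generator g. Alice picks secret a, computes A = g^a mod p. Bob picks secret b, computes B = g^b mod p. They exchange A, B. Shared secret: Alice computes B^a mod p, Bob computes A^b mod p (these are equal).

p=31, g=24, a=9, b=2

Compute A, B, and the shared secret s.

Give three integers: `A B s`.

Answer: 23 18 2

Derivation:
A = 24^9 mod 31  (bits of 9 = 1001)
  bit 0 = 1: r = r^2 * 24 mod 31 = 1^2 * 24 = 1*24 = 24
  bit 1 = 0: r = r^2 mod 31 = 24^2 = 18
  bit 2 = 0: r = r^2 mod 31 = 18^2 = 14
  bit 3 = 1: r = r^2 * 24 mod 31 = 14^2 * 24 = 10*24 = 23
  -> A = 23
B = 24^2 mod 31  (bits of 2 = 10)
  bit 0 = 1: r = r^2 * 24 mod 31 = 1^2 * 24 = 1*24 = 24
  bit 1 = 0: r = r^2 mod 31 = 24^2 = 18
  -> B = 18
s = B^a = 18^9 mod 31  (bits of 9 = 1001)
  bit 0 = 1: r = r^2 * 18 mod 31 = 1^2 * 18 = 1*18 = 18
  bit 1 = 0: r = r^2 mod 31 = 18^2 = 14
  bit 2 = 0: r = r^2 mod 31 = 14^2 = 10
  bit 3 = 1: r = r^2 * 18 mod 31 = 10^2 * 18 = 7*18 = 2
  -> s = B^a = 2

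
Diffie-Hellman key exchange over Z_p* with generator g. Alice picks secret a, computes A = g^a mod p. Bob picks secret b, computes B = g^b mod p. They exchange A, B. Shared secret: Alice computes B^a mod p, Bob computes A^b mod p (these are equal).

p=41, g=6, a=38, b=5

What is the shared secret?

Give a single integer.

Answer: 9

Derivation:
A = 6^38 mod 41  (bits of 38 = 100110)
  bit 0 = 1: r = r^2 * 6 mod 41 = 1^2 * 6 = 1*6 = 6
  bit 1 = 0: r = r^2 mod 41 = 6^2 = 36
  bit 2 = 0: r = r^2 mod 41 = 36^2 = 25
  bit 3 = 1: r = r^2 * 6 mod 41 = 25^2 * 6 = 10*6 = 19
  bit 4 = 1: r = r^2 * 6 mod 41 = 19^2 * 6 = 33*6 = 34
  bit 5 = 0: r = r^2 mod 41 = 34^2 = 8
  -> A = 8
B = 6^5 mod 41  (bits of 5 = 101)
  bit 0 = 1: r = r^2 * 6 mod 41 = 1^2 * 6 = 1*6 = 6
  bit 1 = 0: r = r^2 mod 41 = 6^2 = 36
  bit 2 = 1: r = r^2 * 6 mod 41 = 36^2 * 6 = 25*6 = 27
  -> B = 27
s = B^a = 27^38 mod 41  (bits of 38 = 100110)
  bit 0 = 1: r = r^2 * 27 mod 41 = 1^2 * 27 = 1*27 = 27
  bit 1 = 0: r = r^2 mod 41 = 27^2 = 32
  bit 2 = 0: r = r^2 mod 41 = 32^2 = 40
  bit 3 = 1: r = r^2 * 27 mod 41 = 40^2 * 27 = 1*27 = 27
  bit 4 = 1: r = r^2 * 27 mod 41 = 27^2 * 27 = 32*27 = 3
  bit 5 = 0: r = r^2 mod 41 = 3^2 = 9
  -> s = B^a = 9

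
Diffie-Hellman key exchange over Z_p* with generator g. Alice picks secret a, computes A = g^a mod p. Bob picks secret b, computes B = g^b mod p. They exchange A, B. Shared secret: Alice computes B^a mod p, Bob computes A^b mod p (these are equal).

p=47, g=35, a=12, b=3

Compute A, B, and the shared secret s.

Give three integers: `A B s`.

A = 35^12 mod 47  (bits of 12 = 1100)
  bit 0 = 1: r = r^2 * 35 mod 47 = 1^2 * 35 = 1*35 = 35
  bit 1 = 1: r = r^2 * 35 mod 47 = 35^2 * 35 = 3*35 = 11
  bit 2 = 0: r = r^2 mod 47 = 11^2 = 27
  bit 3 = 0: r = r^2 mod 47 = 27^2 = 24
  -> A = 24
B = 35^3 mod 47  (bits of 3 = 11)
  bit 0 = 1: r = r^2 * 35 mod 47 = 1^2 * 35 = 1*35 = 35
  bit 1 = 1: r = r^2 * 35 mod 47 = 35^2 * 35 = 3*35 = 11
  -> B = 11
s = B^a = 11^12 mod 47  (bits of 12 = 1100)
  bit 0 = 1: r = r^2 * 11 mod 47 = 1^2 * 11 = 1*11 = 11
  bit 1 = 1: r = r^2 * 11 mod 47 = 11^2 * 11 = 27*11 = 15
  bit 2 = 0: r = r^2 mod 47 = 15^2 = 37
  bit 3 = 0: r = r^2 mod 47 = 37^2 = 6
  -> s = B^a = 6

Answer: 24 11 6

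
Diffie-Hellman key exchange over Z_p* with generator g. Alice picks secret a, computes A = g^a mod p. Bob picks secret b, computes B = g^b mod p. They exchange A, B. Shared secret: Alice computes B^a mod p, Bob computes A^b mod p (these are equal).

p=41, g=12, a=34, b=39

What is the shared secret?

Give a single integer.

A = 12^34 mod 41  (bits of 34 = 100010)
  bit 0 = 1: r = r^2 * 12 mod 41 = 1^2 * 12 = 1*12 = 12
  bit 1 = 0: r = r^2 mod 41 = 12^2 = 21
  bit 2 = 0: r = r^2 mod 41 = 21^2 = 31
  bit 3 = 0: r = r^2 mod 41 = 31^2 = 18
  bit 4 = 1: r = r^2 * 12 mod 41 = 18^2 * 12 = 37*12 = 34
  bit 5 = 0: r = r^2 mod 41 = 34^2 = 8
  -> A = 8
B = 12^39 mod 41  (bits of 39 = 100111)
  bit 0 = 1: r = r^2 * 12 mod 41 = 1^2 * 12 = 1*12 = 12
  bit 1 = 0: r = r^2 mod 41 = 12^2 = 21
  bit 2 = 0: r = r^2 mod 41 = 21^2 = 31
  bit 3 = 1: r = r^2 * 12 mod 41 = 31^2 * 12 = 18*12 = 11
  bit 4 = 1: r = r^2 * 12 mod 41 = 11^2 * 12 = 39*12 = 17
  bit 5 = 1: r = r^2 * 12 mod 41 = 17^2 * 12 = 2*12 = 24
  -> B = 24
s = B^a = 24^34 mod 41  (bits of 34 = 100010)
  bit 0 = 1: r = r^2 * 24 mod 41 = 1^2 * 24 = 1*24 = 24
  bit 1 = 0: r = r^2 mod 41 = 24^2 = 2
  bit 2 = 0: r = r^2 mod 41 = 2^2 = 4
  bit 3 = 0: r = r^2 mod 41 = 4^2 = 16
  bit 4 = 1: r = r^2 * 24 mod 41 = 16^2 * 24 = 10*24 = 35
  bit 5 = 0: r = r^2 mod 41 = 35^2 = 36
  -> s = B^a = 36

Answer: 36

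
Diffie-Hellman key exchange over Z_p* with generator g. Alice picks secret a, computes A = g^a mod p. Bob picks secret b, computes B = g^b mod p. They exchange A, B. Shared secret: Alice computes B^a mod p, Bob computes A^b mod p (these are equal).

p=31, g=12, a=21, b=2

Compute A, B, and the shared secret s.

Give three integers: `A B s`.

A = 12^21 mod 31  (bits of 21 = 10101)
  bit 0 = 1: r = r^2 * 12 mod 31 = 1^2 * 12 = 1*12 = 12
  bit 1 = 0: r = r^2 mod 31 = 12^2 = 20
  bit 2 = 1: r = r^2 * 12 mod 31 = 20^2 * 12 = 28*12 = 26
  bit 3 = 0: r = r^2 mod 31 = 26^2 = 25
  bit 4 = 1: r = r^2 * 12 mod 31 = 25^2 * 12 = 5*12 = 29
  -> A = 29
B = 12^2 mod 31  (bits of 2 = 10)
  bit 0 = 1: r = r^2 * 12 mod 31 = 1^2 * 12 = 1*12 = 12
  bit 1 = 0: r = r^2 mod 31 = 12^2 = 20
  -> B = 20
s = B^a = 20^21 mod 31  (bits of 21 = 10101)
  bit 0 = 1: r = r^2 * 20 mod 31 = 1^2 * 20 = 1*20 = 20
  bit 1 = 0: r = r^2 mod 31 = 20^2 = 28
  bit 2 = 1: r = r^2 * 20 mod 31 = 28^2 * 20 = 9*20 = 25
  bit 3 = 0: r = r^2 mod 31 = 25^2 = 5
  bit 4 = 1: r = r^2 * 20 mod 31 = 5^2 * 20 = 25*20 = 4
  -> s = B^a = 4

Answer: 29 20 4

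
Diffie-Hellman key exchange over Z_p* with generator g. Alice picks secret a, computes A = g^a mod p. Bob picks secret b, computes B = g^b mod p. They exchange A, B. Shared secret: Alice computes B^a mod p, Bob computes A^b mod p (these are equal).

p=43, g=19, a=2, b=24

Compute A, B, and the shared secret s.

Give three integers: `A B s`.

Answer: 17 21 11

Derivation:
A = 19^2 mod 43  (bits of 2 = 10)
  bit 0 = 1: r = r^2 * 19 mod 43 = 1^2 * 19 = 1*19 = 19
  bit 1 = 0: r = r^2 mod 43 = 19^2 = 17
  -> A = 17
B = 19^24 mod 43  (bits of 24 = 11000)
  bit 0 = 1: r = r^2 * 19 mod 43 = 1^2 * 19 = 1*19 = 19
  bit 1 = 1: r = r^2 * 19 mod 43 = 19^2 * 19 = 17*19 = 22
  bit 2 = 0: r = r^2 mod 43 = 22^2 = 11
  bit 3 = 0: r = r^2 mod 43 = 11^2 = 35
  bit 4 = 0: r = r^2 mod 43 = 35^2 = 21
  -> B = 21
s = B^a = 21^2 mod 43  (bits of 2 = 10)
  bit 0 = 1: r = r^2 * 21 mod 43 = 1^2 * 21 = 1*21 = 21
  bit 1 = 0: r = r^2 mod 43 = 21^2 = 11
  -> s = B^a = 11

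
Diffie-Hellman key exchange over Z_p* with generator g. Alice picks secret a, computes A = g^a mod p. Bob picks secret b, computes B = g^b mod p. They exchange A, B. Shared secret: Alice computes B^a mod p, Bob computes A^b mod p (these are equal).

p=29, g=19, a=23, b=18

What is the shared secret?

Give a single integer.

Answer: 4

Derivation:
A = 19^23 mod 29  (bits of 23 = 10111)
  bit 0 = 1: r = r^2 * 19 mod 29 = 1^2 * 19 = 1*19 = 19
  bit 1 = 0: r = r^2 mod 29 = 19^2 = 13
  bit 2 = 1: r = r^2 * 19 mod 29 = 13^2 * 19 = 24*19 = 21
  bit 3 = 1: r = r^2 * 19 mod 29 = 21^2 * 19 = 6*19 = 27
  bit 4 = 1: r = r^2 * 19 mod 29 = 27^2 * 19 = 4*19 = 18
  -> A = 18
B = 19^18 mod 29  (bits of 18 = 10010)
  bit 0 = 1: r = r^2 * 19 mod 29 = 1^2 * 19 = 1*19 = 19
  bit 1 = 0: r = r^2 mod 29 = 19^2 = 13
  bit 2 = 0: r = r^2 mod 29 = 13^2 = 24
  bit 3 = 1: r = r^2 * 19 mod 29 = 24^2 * 19 = 25*19 = 11
  bit 4 = 0: r = r^2 mod 29 = 11^2 = 5
  -> B = 5
s = B^a = 5^23 mod 29  (bits of 23 = 10111)
  bit 0 = 1: r = r^2 * 5 mod 29 = 1^2 * 5 = 1*5 = 5
  bit 1 = 0: r = r^2 mod 29 = 5^2 = 25
  bit 2 = 1: r = r^2 * 5 mod 29 = 25^2 * 5 = 16*5 = 22
  bit 3 = 1: r = r^2 * 5 mod 29 = 22^2 * 5 = 20*5 = 13
  bit 4 = 1: r = r^2 * 5 mod 29 = 13^2 * 5 = 24*5 = 4
  -> s = B^a = 4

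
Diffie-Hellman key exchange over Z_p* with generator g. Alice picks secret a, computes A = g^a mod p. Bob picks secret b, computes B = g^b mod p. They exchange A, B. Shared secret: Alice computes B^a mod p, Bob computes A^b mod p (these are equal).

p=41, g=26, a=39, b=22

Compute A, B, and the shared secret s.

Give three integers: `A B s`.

A = 26^39 mod 41  (bits of 39 = 100111)
  bit 0 = 1: r = r^2 * 26 mod 41 = 1^2 * 26 = 1*26 = 26
  bit 1 = 0: r = r^2 mod 41 = 26^2 = 20
  bit 2 = 0: r = r^2 mod 41 = 20^2 = 31
  bit 3 = 1: r = r^2 * 26 mod 41 = 31^2 * 26 = 18*26 = 17
  bit 4 = 1: r = r^2 * 26 mod 41 = 17^2 * 26 = 2*26 = 11
  bit 5 = 1: r = r^2 * 26 mod 41 = 11^2 * 26 = 39*26 = 30
  -> A = 30
B = 26^22 mod 41  (bits of 22 = 10110)
  bit 0 = 1: r = r^2 * 26 mod 41 = 1^2 * 26 = 1*26 = 26
  bit 1 = 0: r = r^2 mod 41 = 26^2 = 20
  bit 2 = 1: r = r^2 * 26 mod 41 = 20^2 * 26 = 31*26 = 27
  bit 3 = 1: r = r^2 * 26 mod 41 = 27^2 * 26 = 32*26 = 12
  bit 4 = 0: r = r^2 mod 41 = 12^2 = 21
  -> B = 21
s = B^a = 21^39 mod 41  (bits of 39 = 100111)
  bit 0 = 1: r = r^2 * 21 mod 41 = 1^2 * 21 = 1*21 = 21
  bit 1 = 0: r = r^2 mod 41 = 21^2 = 31
  bit 2 = 0: r = r^2 mod 41 = 31^2 = 18
  bit 3 = 1: r = r^2 * 21 mod 41 = 18^2 * 21 = 37*21 = 39
  bit 4 = 1: r = r^2 * 21 mod 41 = 39^2 * 21 = 4*21 = 2
  bit 5 = 1: r = r^2 * 21 mod 41 = 2^2 * 21 = 4*21 = 2
  -> s = B^a = 2

Answer: 30 21 2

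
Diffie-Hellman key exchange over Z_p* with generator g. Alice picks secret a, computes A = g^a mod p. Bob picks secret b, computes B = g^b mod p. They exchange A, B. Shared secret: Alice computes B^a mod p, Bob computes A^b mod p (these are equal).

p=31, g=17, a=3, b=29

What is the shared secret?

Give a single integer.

Answer: 29

Derivation:
A = 17^3 mod 31  (bits of 3 = 11)
  bit 0 = 1: r = r^2 * 17 mod 31 = 1^2 * 17 = 1*17 = 17
  bit 1 = 1: r = r^2 * 17 mod 31 = 17^2 * 17 = 10*17 = 15
  -> A = 15
B = 17^29 mod 31  (bits of 29 = 11101)
  bit 0 = 1: r = r^2 * 17 mod 31 = 1^2 * 17 = 1*17 = 17
  bit 1 = 1: r = r^2 * 17 mod 31 = 17^2 * 17 = 10*17 = 15
  bit 2 = 1: r = r^2 * 17 mod 31 = 15^2 * 17 = 8*17 = 12
  bit 3 = 0: r = r^2 mod 31 = 12^2 = 20
  bit 4 = 1: r = r^2 * 17 mod 31 = 20^2 * 17 = 28*17 = 11
  -> B = 11
s = B^a = 11^3 mod 31  (bits of 3 = 11)
  bit 0 = 1: r = r^2 * 11 mod 31 = 1^2 * 11 = 1*11 = 11
  bit 1 = 1: r = r^2 * 11 mod 31 = 11^2 * 11 = 28*11 = 29
  -> s = B^a = 29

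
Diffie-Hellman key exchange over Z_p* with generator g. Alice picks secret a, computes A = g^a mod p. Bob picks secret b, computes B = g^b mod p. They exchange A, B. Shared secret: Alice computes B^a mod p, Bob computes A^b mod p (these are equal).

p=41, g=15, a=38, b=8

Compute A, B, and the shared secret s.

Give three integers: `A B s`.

A = 15^38 mod 41  (bits of 38 = 100110)
  bit 0 = 1: r = r^2 * 15 mod 41 = 1^2 * 15 = 1*15 = 15
  bit 1 = 0: r = r^2 mod 41 = 15^2 = 20
  bit 2 = 0: r = r^2 mod 41 = 20^2 = 31
  bit 3 = 1: r = r^2 * 15 mod 41 = 31^2 * 15 = 18*15 = 24
  bit 4 = 1: r = r^2 * 15 mod 41 = 24^2 * 15 = 2*15 = 30
  bit 5 = 0: r = r^2 mod 41 = 30^2 = 39
  -> A = 39
B = 15^8 mod 41  (bits of 8 = 1000)
  bit 0 = 1: r = r^2 * 15 mod 41 = 1^2 * 15 = 1*15 = 15
  bit 1 = 0: r = r^2 mod 41 = 15^2 = 20
  bit 2 = 0: r = r^2 mod 41 = 20^2 = 31
  bit 3 = 0: r = r^2 mod 41 = 31^2 = 18
  -> B = 18
s = B^a = 18^38 mod 41  (bits of 38 = 100110)
  bit 0 = 1: r = r^2 * 18 mod 41 = 1^2 * 18 = 1*18 = 18
  bit 1 = 0: r = r^2 mod 41 = 18^2 = 37
  bit 2 = 0: r = r^2 mod 41 = 37^2 = 16
  bit 3 = 1: r = r^2 * 18 mod 41 = 16^2 * 18 = 10*18 = 16
  bit 4 = 1: r = r^2 * 18 mod 41 = 16^2 * 18 = 10*18 = 16
  bit 5 = 0: r = r^2 mod 41 = 16^2 = 10
  -> s = B^a = 10

Answer: 39 18 10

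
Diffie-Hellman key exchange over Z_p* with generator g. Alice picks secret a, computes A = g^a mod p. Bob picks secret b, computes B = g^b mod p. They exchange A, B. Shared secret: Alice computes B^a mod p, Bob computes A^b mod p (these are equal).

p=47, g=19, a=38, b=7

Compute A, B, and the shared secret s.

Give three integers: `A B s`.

A = 19^38 mod 47  (bits of 38 = 100110)
  bit 0 = 1: r = r^2 * 19 mod 47 = 1^2 * 19 = 1*19 = 19
  bit 1 = 0: r = r^2 mod 47 = 19^2 = 32
  bit 2 = 0: r = r^2 mod 47 = 32^2 = 37
  bit 3 = 1: r = r^2 * 19 mod 47 = 37^2 * 19 = 6*19 = 20
  bit 4 = 1: r = r^2 * 19 mod 47 = 20^2 * 19 = 24*19 = 33
  bit 5 = 0: r = r^2 mod 47 = 33^2 = 8
  -> A = 8
B = 19^7 mod 47  (bits of 7 = 111)
  bit 0 = 1: r = r^2 * 19 mod 47 = 1^2 * 19 = 1*19 = 19
  bit 1 = 1: r = r^2 * 19 mod 47 = 19^2 * 19 = 32*19 = 44
  bit 2 = 1: r = r^2 * 19 mod 47 = 44^2 * 19 = 9*19 = 30
  -> B = 30
s = B^a = 30^38 mod 47  (bits of 38 = 100110)
  bit 0 = 1: r = r^2 * 30 mod 47 = 1^2 * 30 = 1*30 = 30
  bit 1 = 0: r = r^2 mod 47 = 30^2 = 7
  bit 2 = 0: r = r^2 mod 47 = 7^2 = 2
  bit 3 = 1: r = r^2 * 30 mod 47 = 2^2 * 30 = 4*30 = 26
  bit 4 = 1: r = r^2 * 30 mod 47 = 26^2 * 30 = 18*30 = 23
  bit 5 = 0: r = r^2 mod 47 = 23^2 = 12
  -> s = B^a = 12

Answer: 8 30 12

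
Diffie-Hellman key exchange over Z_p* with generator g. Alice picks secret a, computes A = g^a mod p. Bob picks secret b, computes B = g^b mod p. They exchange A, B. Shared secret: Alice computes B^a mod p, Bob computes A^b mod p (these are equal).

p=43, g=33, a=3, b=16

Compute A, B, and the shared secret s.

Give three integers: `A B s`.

A = 33^3 mod 43  (bits of 3 = 11)
  bit 0 = 1: r = r^2 * 33 mod 43 = 1^2 * 33 = 1*33 = 33
  bit 1 = 1: r = r^2 * 33 mod 43 = 33^2 * 33 = 14*33 = 32
  -> A = 32
B = 33^16 mod 43  (bits of 16 = 10000)
  bit 0 = 1: r = r^2 * 33 mod 43 = 1^2 * 33 = 1*33 = 33
  bit 1 = 0: r = r^2 mod 43 = 33^2 = 14
  bit 2 = 0: r = r^2 mod 43 = 14^2 = 24
  bit 3 = 0: r = r^2 mod 43 = 24^2 = 17
  bit 4 = 0: r = r^2 mod 43 = 17^2 = 31
  -> B = 31
s = B^a = 31^3 mod 43  (bits of 3 = 11)
  bit 0 = 1: r = r^2 * 31 mod 43 = 1^2 * 31 = 1*31 = 31
  bit 1 = 1: r = r^2 * 31 mod 43 = 31^2 * 31 = 15*31 = 35
  -> s = B^a = 35

Answer: 32 31 35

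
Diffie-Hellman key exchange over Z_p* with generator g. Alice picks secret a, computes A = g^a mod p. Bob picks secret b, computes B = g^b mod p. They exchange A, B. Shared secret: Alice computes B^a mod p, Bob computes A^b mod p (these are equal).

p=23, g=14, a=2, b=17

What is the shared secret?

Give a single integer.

Answer: 9

Derivation:
A = 14^2 mod 23  (bits of 2 = 10)
  bit 0 = 1: r = r^2 * 14 mod 23 = 1^2 * 14 = 1*14 = 14
  bit 1 = 0: r = r^2 mod 23 = 14^2 = 12
  -> A = 12
B = 14^17 mod 23  (bits of 17 = 10001)
  bit 0 = 1: r = r^2 * 14 mod 23 = 1^2 * 14 = 1*14 = 14
  bit 1 = 0: r = r^2 mod 23 = 14^2 = 12
  bit 2 = 0: r = r^2 mod 23 = 12^2 = 6
  bit 3 = 0: r = r^2 mod 23 = 6^2 = 13
  bit 4 = 1: r = r^2 * 14 mod 23 = 13^2 * 14 = 8*14 = 20
  -> B = 20
s = B^a = 20^2 mod 23  (bits of 2 = 10)
  bit 0 = 1: r = r^2 * 20 mod 23 = 1^2 * 20 = 1*20 = 20
  bit 1 = 0: r = r^2 mod 23 = 20^2 = 9
  -> s = B^a = 9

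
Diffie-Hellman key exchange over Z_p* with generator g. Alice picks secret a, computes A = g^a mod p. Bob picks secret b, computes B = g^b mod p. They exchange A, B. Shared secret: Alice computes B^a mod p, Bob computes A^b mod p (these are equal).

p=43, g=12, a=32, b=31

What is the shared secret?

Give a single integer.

Answer: 9

Derivation:
A = 12^32 mod 43  (bits of 32 = 100000)
  bit 0 = 1: r = r^2 * 12 mod 43 = 1^2 * 12 = 1*12 = 12
  bit 1 = 0: r = r^2 mod 43 = 12^2 = 15
  bit 2 = 0: r = r^2 mod 43 = 15^2 = 10
  bit 3 = 0: r = r^2 mod 43 = 10^2 = 14
  bit 4 = 0: r = r^2 mod 43 = 14^2 = 24
  bit 5 = 0: r = r^2 mod 43 = 24^2 = 17
  -> A = 17
B = 12^31 mod 43  (bits of 31 = 11111)
  bit 0 = 1: r = r^2 * 12 mod 43 = 1^2 * 12 = 1*12 = 12
  bit 1 = 1: r = r^2 * 12 mod 43 = 12^2 * 12 = 15*12 = 8
  bit 2 = 1: r = r^2 * 12 mod 43 = 8^2 * 12 = 21*12 = 37
  bit 3 = 1: r = r^2 * 12 mod 43 = 37^2 * 12 = 36*12 = 2
  bit 4 = 1: r = r^2 * 12 mod 43 = 2^2 * 12 = 4*12 = 5
  -> B = 5
s = B^a = 5^32 mod 43  (bits of 32 = 100000)
  bit 0 = 1: r = r^2 * 5 mod 43 = 1^2 * 5 = 1*5 = 5
  bit 1 = 0: r = r^2 mod 43 = 5^2 = 25
  bit 2 = 0: r = r^2 mod 43 = 25^2 = 23
  bit 3 = 0: r = r^2 mod 43 = 23^2 = 13
  bit 4 = 0: r = r^2 mod 43 = 13^2 = 40
  bit 5 = 0: r = r^2 mod 43 = 40^2 = 9
  -> s = B^a = 9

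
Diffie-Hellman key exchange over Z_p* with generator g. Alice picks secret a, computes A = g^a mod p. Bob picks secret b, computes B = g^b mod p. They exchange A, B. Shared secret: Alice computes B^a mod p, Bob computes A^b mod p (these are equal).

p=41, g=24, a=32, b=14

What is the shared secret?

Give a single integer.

A = 24^32 mod 41  (bits of 32 = 100000)
  bit 0 = 1: r = r^2 * 24 mod 41 = 1^2 * 24 = 1*24 = 24
  bit 1 = 0: r = r^2 mod 41 = 24^2 = 2
  bit 2 = 0: r = r^2 mod 41 = 2^2 = 4
  bit 3 = 0: r = r^2 mod 41 = 4^2 = 16
  bit 4 = 0: r = r^2 mod 41 = 16^2 = 10
  bit 5 = 0: r = r^2 mod 41 = 10^2 = 18
  -> A = 18
B = 24^14 mod 41  (bits of 14 = 1110)
  bit 0 = 1: r = r^2 * 24 mod 41 = 1^2 * 24 = 1*24 = 24
  bit 1 = 1: r = r^2 * 24 mod 41 = 24^2 * 24 = 2*24 = 7
  bit 2 = 1: r = r^2 * 24 mod 41 = 7^2 * 24 = 8*24 = 28
  bit 3 = 0: r = r^2 mod 41 = 28^2 = 5
  -> B = 5
s = B^a = 5^32 mod 41  (bits of 32 = 100000)
  bit 0 = 1: r = r^2 * 5 mod 41 = 1^2 * 5 = 1*5 = 5
  bit 1 = 0: r = r^2 mod 41 = 5^2 = 25
  bit 2 = 0: r = r^2 mod 41 = 25^2 = 10
  bit 3 = 0: r = r^2 mod 41 = 10^2 = 18
  bit 4 = 0: r = r^2 mod 41 = 18^2 = 37
  bit 5 = 0: r = r^2 mod 41 = 37^2 = 16
  -> s = B^a = 16

Answer: 16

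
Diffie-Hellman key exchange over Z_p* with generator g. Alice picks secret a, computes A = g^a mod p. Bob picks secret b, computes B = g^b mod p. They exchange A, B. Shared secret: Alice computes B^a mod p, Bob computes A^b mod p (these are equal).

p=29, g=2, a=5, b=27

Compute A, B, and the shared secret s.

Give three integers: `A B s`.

Answer: 3 15 10

Derivation:
A = 2^5 mod 29  (bits of 5 = 101)
  bit 0 = 1: r = r^2 * 2 mod 29 = 1^2 * 2 = 1*2 = 2
  bit 1 = 0: r = r^2 mod 29 = 2^2 = 4
  bit 2 = 1: r = r^2 * 2 mod 29 = 4^2 * 2 = 16*2 = 3
  -> A = 3
B = 2^27 mod 29  (bits of 27 = 11011)
  bit 0 = 1: r = r^2 * 2 mod 29 = 1^2 * 2 = 1*2 = 2
  bit 1 = 1: r = r^2 * 2 mod 29 = 2^2 * 2 = 4*2 = 8
  bit 2 = 0: r = r^2 mod 29 = 8^2 = 6
  bit 3 = 1: r = r^2 * 2 mod 29 = 6^2 * 2 = 7*2 = 14
  bit 4 = 1: r = r^2 * 2 mod 29 = 14^2 * 2 = 22*2 = 15
  -> B = 15
s = B^a = 15^5 mod 29  (bits of 5 = 101)
  bit 0 = 1: r = r^2 * 15 mod 29 = 1^2 * 15 = 1*15 = 15
  bit 1 = 0: r = r^2 mod 29 = 15^2 = 22
  bit 2 = 1: r = r^2 * 15 mod 29 = 22^2 * 15 = 20*15 = 10
  -> s = B^a = 10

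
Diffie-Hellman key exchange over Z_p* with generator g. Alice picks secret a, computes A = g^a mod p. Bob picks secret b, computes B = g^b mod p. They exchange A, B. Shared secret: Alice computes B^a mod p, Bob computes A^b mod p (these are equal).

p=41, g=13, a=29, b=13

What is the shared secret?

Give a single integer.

A = 13^29 mod 41  (bits of 29 = 11101)
  bit 0 = 1: r = r^2 * 13 mod 41 = 1^2 * 13 = 1*13 = 13
  bit 1 = 1: r = r^2 * 13 mod 41 = 13^2 * 13 = 5*13 = 24
  bit 2 = 1: r = r^2 * 13 mod 41 = 24^2 * 13 = 2*13 = 26
  bit 3 = 0: r = r^2 mod 41 = 26^2 = 20
  bit 4 = 1: r = r^2 * 13 mod 41 = 20^2 * 13 = 31*13 = 34
  -> A = 34
B = 13^13 mod 41  (bits of 13 = 1101)
  bit 0 = 1: r = r^2 * 13 mod 41 = 1^2 * 13 = 1*13 = 13
  bit 1 = 1: r = r^2 * 13 mod 41 = 13^2 * 13 = 5*13 = 24
  bit 2 = 0: r = r^2 mod 41 = 24^2 = 2
  bit 3 = 1: r = r^2 * 13 mod 41 = 2^2 * 13 = 4*13 = 11
  -> B = 11
s = B^a = 11^29 mod 41  (bits of 29 = 11101)
  bit 0 = 1: r = r^2 * 11 mod 41 = 1^2 * 11 = 1*11 = 11
  bit 1 = 1: r = r^2 * 11 mod 41 = 11^2 * 11 = 39*11 = 19
  bit 2 = 1: r = r^2 * 11 mod 41 = 19^2 * 11 = 33*11 = 35
  bit 3 = 0: r = r^2 mod 41 = 35^2 = 36
  bit 4 = 1: r = r^2 * 11 mod 41 = 36^2 * 11 = 25*11 = 29
  -> s = B^a = 29

Answer: 29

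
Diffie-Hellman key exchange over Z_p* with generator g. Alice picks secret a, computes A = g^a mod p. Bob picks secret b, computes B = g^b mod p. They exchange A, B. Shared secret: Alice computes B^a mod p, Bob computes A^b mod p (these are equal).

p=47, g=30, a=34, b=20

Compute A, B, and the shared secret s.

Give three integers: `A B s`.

Answer: 6 32 42

Derivation:
A = 30^34 mod 47  (bits of 34 = 100010)
  bit 0 = 1: r = r^2 * 30 mod 47 = 1^2 * 30 = 1*30 = 30
  bit 1 = 0: r = r^2 mod 47 = 30^2 = 7
  bit 2 = 0: r = r^2 mod 47 = 7^2 = 2
  bit 3 = 0: r = r^2 mod 47 = 2^2 = 4
  bit 4 = 1: r = r^2 * 30 mod 47 = 4^2 * 30 = 16*30 = 10
  bit 5 = 0: r = r^2 mod 47 = 10^2 = 6
  -> A = 6
B = 30^20 mod 47  (bits of 20 = 10100)
  bit 0 = 1: r = r^2 * 30 mod 47 = 1^2 * 30 = 1*30 = 30
  bit 1 = 0: r = r^2 mod 47 = 30^2 = 7
  bit 2 = 1: r = r^2 * 30 mod 47 = 7^2 * 30 = 2*30 = 13
  bit 3 = 0: r = r^2 mod 47 = 13^2 = 28
  bit 4 = 0: r = r^2 mod 47 = 28^2 = 32
  -> B = 32
s = B^a = 32^34 mod 47  (bits of 34 = 100010)
  bit 0 = 1: r = r^2 * 32 mod 47 = 1^2 * 32 = 1*32 = 32
  bit 1 = 0: r = r^2 mod 47 = 32^2 = 37
  bit 2 = 0: r = r^2 mod 47 = 37^2 = 6
  bit 3 = 0: r = r^2 mod 47 = 6^2 = 36
  bit 4 = 1: r = r^2 * 32 mod 47 = 36^2 * 32 = 27*32 = 18
  bit 5 = 0: r = r^2 mod 47 = 18^2 = 42
  -> s = B^a = 42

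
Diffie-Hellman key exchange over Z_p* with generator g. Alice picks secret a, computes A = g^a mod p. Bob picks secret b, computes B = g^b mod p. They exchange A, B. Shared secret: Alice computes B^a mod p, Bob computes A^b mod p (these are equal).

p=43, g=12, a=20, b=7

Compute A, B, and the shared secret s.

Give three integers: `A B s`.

A = 12^20 mod 43  (bits of 20 = 10100)
  bit 0 = 1: r = r^2 * 12 mod 43 = 1^2 * 12 = 1*12 = 12
  bit 1 = 0: r = r^2 mod 43 = 12^2 = 15
  bit 2 = 1: r = r^2 * 12 mod 43 = 15^2 * 12 = 10*12 = 34
  bit 3 = 0: r = r^2 mod 43 = 34^2 = 38
  bit 4 = 0: r = r^2 mod 43 = 38^2 = 25
  -> A = 25
B = 12^7 mod 43  (bits of 7 = 111)
  bit 0 = 1: r = r^2 * 12 mod 43 = 1^2 * 12 = 1*12 = 12
  bit 1 = 1: r = r^2 * 12 mod 43 = 12^2 * 12 = 15*12 = 8
  bit 2 = 1: r = r^2 * 12 mod 43 = 8^2 * 12 = 21*12 = 37
  -> B = 37
s = B^a = 37^20 mod 43  (bits of 20 = 10100)
  bit 0 = 1: r = r^2 * 37 mod 43 = 1^2 * 37 = 1*37 = 37
  bit 1 = 0: r = r^2 mod 43 = 37^2 = 36
  bit 2 = 1: r = r^2 * 37 mod 43 = 36^2 * 37 = 6*37 = 7
  bit 3 = 0: r = r^2 mod 43 = 7^2 = 6
  bit 4 = 0: r = r^2 mod 43 = 6^2 = 36
  -> s = B^a = 36

Answer: 25 37 36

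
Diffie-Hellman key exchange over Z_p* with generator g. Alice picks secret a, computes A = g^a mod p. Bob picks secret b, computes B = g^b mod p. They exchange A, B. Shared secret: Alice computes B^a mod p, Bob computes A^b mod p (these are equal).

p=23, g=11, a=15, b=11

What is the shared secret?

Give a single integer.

Answer: 22

Derivation:
A = 11^15 mod 23  (bits of 15 = 1111)
  bit 0 = 1: r = r^2 * 11 mod 23 = 1^2 * 11 = 1*11 = 11
  bit 1 = 1: r = r^2 * 11 mod 23 = 11^2 * 11 = 6*11 = 20
  bit 2 = 1: r = r^2 * 11 mod 23 = 20^2 * 11 = 9*11 = 7
  bit 3 = 1: r = r^2 * 11 mod 23 = 7^2 * 11 = 3*11 = 10
  -> A = 10
B = 11^11 mod 23  (bits of 11 = 1011)
  bit 0 = 1: r = r^2 * 11 mod 23 = 1^2 * 11 = 1*11 = 11
  bit 1 = 0: r = r^2 mod 23 = 11^2 = 6
  bit 2 = 1: r = r^2 * 11 mod 23 = 6^2 * 11 = 13*11 = 5
  bit 3 = 1: r = r^2 * 11 mod 23 = 5^2 * 11 = 2*11 = 22
  -> B = 22
s = B^a = 22^15 mod 23  (bits of 15 = 1111)
  bit 0 = 1: r = r^2 * 22 mod 23 = 1^2 * 22 = 1*22 = 22
  bit 1 = 1: r = r^2 * 22 mod 23 = 22^2 * 22 = 1*22 = 22
  bit 2 = 1: r = r^2 * 22 mod 23 = 22^2 * 22 = 1*22 = 22
  bit 3 = 1: r = r^2 * 22 mod 23 = 22^2 * 22 = 1*22 = 22
  -> s = B^a = 22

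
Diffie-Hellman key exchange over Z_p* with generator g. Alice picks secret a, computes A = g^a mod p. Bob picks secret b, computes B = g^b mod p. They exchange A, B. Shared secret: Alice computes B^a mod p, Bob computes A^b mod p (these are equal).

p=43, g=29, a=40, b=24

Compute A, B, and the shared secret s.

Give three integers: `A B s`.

A = 29^40 mod 43  (bits of 40 = 101000)
  bit 0 = 1: r = r^2 * 29 mod 43 = 1^2 * 29 = 1*29 = 29
  bit 1 = 0: r = r^2 mod 43 = 29^2 = 24
  bit 2 = 1: r = r^2 * 29 mod 43 = 24^2 * 29 = 17*29 = 20
  bit 3 = 0: r = r^2 mod 43 = 20^2 = 13
  bit 4 = 0: r = r^2 mod 43 = 13^2 = 40
  bit 5 = 0: r = r^2 mod 43 = 40^2 = 9
  -> A = 9
B = 29^24 mod 43  (bits of 24 = 11000)
  bit 0 = 1: r = r^2 * 29 mod 43 = 1^2 * 29 = 1*29 = 29
  bit 1 = 1: r = r^2 * 29 mod 43 = 29^2 * 29 = 24*29 = 8
  bit 2 = 0: r = r^2 mod 43 = 8^2 = 21
  bit 3 = 0: r = r^2 mod 43 = 21^2 = 11
  bit 4 = 0: r = r^2 mod 43 = 11^2 = 35
  -> B = 35
s = B^a = 35^40 mod 43  (bits of 40 = 101000)
  bit 0 = 1: r = r^2 * 35 mod 43 = 1^2 * 35 = 1*35 = 35
  bit 1 = 0: r = r^2 mod 43 = 35^2 = 21
  bit 2 = 1: r = r^2 * 35 mod 43 = 21^2 * 35 = 11*35 = 41
  bit 3 = 0: r = r^2 mod 43 = 41^2 = 4
  bit 4 = 0: r = r^2 mod 43 = 4^2 = 16
  bit 5 = 0: r = r^2 mod 43 = 16^2 = 41
  -> s = B^a = 41

Answer: 9 35 41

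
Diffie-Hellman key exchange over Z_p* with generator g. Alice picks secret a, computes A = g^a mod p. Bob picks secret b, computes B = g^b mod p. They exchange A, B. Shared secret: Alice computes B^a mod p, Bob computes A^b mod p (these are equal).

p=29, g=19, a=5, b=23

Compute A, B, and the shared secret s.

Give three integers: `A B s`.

Answer: 21 18 15

Derivation:
A = 19^5 mod 29  (bits of 5 = 101)
  bit 0 = 1: r = r^2 * 19 mod 29 = 1^2 * 19 = 1*19 = 19
  bit 1 = 0: r = r^2 mod 29 = 19^2 = 13
  bit 2 = 1: r = r^2 * 19 mod 29 = 13^2 * 19 = 24*19 = 21
  -> A = 21
B = 19^23 mod 29  (bits of 23 = 10111)
  bit 0 = 1: r = r^2 * 19 mod 29 = 1^2 * 19 = 1*19 = 19
  bit 1 = 0: r = r^2 mod 29 = 19^2 = 13
  bit 2 = 1: r = r^2 * 19 mod 29 = 13^2 * 19 = 24*19 = 21
  bit 3 = 1: r = r^2 * 19 mod 29 = 21^2 * 19 = 6*19 = 27
  bit 4 = 1: r = r^2 * 19 mod 29 = 27^2 * 19 = 4*19 = 18
  -> B = 18
s = B^a = 18^5 mod 29  (bits of 5 = 101)
  bit 0 = 1: r = r^2 * 18 mod 29 = 1^2 * 18 = 1*18 = 18
  bit 1 = 0: r = r^2 mod 29 = 18^2 = 5
  bit 2 = 1: r = r^2 * 18 mod 29 = 5^2 * 18 = 25*18 = 15
  -> s = B^a = 15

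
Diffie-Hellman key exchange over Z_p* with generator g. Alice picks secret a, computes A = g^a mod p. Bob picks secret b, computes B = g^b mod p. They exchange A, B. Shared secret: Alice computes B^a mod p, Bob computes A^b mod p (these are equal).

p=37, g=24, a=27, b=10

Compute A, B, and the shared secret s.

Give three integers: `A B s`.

Answer: 6 4 36

Derivation:
A = 24^27 mod 37  (bits of 27 = 11011)
  bit 0 = 1: r = r^2 * 24 mod 37 = 1^2 * 24 = 1*24 = 24
  bit 1 = 1: r = r^2 * 24 mod 37 = 24^2 * 24 = 21*24 = 23
  bit 2 = 0: r = r^2 mod 37 = 23^2 = 11
  bit 3 = 1: r = r^2 * 24 mod 37 = 11^2 * 24 = 10*24 = 18
  bit 4 = 1: r = r^2 * 24 mod 37 = 18^2 * 24 = 28*24 = 6
  -> A = 6
B = 24^10 mod 37  (bits of 10 = 1010)
  bit 0 = 1: r = r^2 * 24 mod 37 = 1^2 * 24 = 1*24 = 24
  bit 1 = 0: r = r^2 mod 37 = 24^2 = 21
  bit 2 = 1: r = r^2 * 24 mod 37 = 21^2 * 24 = 34*24 = 2
  bit 3 = 0: r = r^2 mod 37 = 2^2 = 4
  -> B = 4
s = B^a = 4^27 mod 37  (bits of 27 = 11011)
  bit 0 = 1: r = r^2 * 4 mod 37 = 1^2 * 4 = 1*4 = 4
  bit 1 = 1: r = r^2 * 4 mod 37 = 4^2 * 4 = 16*4 = 27
  bit 2 = 0: r = r^2 mod 37 = 27^2 = 26
  bit 3 = 1: r = r^2 * 4 mod 37 = 26^2 * 4 = 10*4 = 3
  bit 4 = 1: r = r^2 * 4 mod 37 = 3^2 * 4 = 9*4 = 36
  -> s = B^a = 36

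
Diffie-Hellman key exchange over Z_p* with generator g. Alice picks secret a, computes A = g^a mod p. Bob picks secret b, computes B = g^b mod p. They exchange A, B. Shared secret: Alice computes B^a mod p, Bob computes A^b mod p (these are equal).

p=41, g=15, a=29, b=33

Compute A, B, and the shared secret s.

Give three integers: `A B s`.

A = 15^29 mod 41  (bits of 29 = 11101)
  bit 0 = 1: r = r^2 * 15 mod 41 = 1^2 * 15 = 1*15 = 15
  bit 1 = 1: r = r^2 * 15 mod 41 = 15^2 * 15 = 20*15 = 13
  bit 2 = 1: r = r^2 * 15 mod 41 = 13^2 * 15 = 5*15 = 34
  bit 3 = 0: r = r^2 mod 41 = 34^2 = 8
  bit 4 = 1: r = r^2 * 15 mod 41 = 8^2 * 15 = 23*15 = 17
  -> A = 17
B = 15^33 mod 41  (bits of 33 = 100001)
  bit 0 = 1: r = r^2 * 15 mod 41 = 1^2 * 15 = 1*15 = 15
  bit 1 = 0: r = r^2 mod 41 = 15^2 = 20
  bit 2 = 0: r = r^2 mod 41 = 20^2 = 31
  bit 3 = 0: r = r^2 mod 41 = 31^2 = 18
  bit 4 = 0: r = r^2 mod 41 = 18^2 = 37
  bit 5 = 1: r = r^2 * 15 mod 41 = 37^2 * 15 = 16*15 = 35
  -> B = 35
s = B^a = 35^29 mod 41  (bits of 29 = 11101)
  bit 0 = 1: r = r^2 * 35 mod 41 = 1^2 * 35 = 1*35 = 35
  bit 1 = 1: r = r^2 * 35 mod 41 = 35^2 * 35 = 36*35 = 30
  bit 2 = 1: r = r^2 * 35 mod 41 = 30^2 * 35 = 39*35 = 12
  bit 3 = 0: r = r^2 mod 41 = 12^2 = 21
  bit 4 = 1: r = r^2 * 35 mod 41 = 21^2 * 35 = 31*35 = 19
  -> s = B^a = 19

Answer: 17 35 19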